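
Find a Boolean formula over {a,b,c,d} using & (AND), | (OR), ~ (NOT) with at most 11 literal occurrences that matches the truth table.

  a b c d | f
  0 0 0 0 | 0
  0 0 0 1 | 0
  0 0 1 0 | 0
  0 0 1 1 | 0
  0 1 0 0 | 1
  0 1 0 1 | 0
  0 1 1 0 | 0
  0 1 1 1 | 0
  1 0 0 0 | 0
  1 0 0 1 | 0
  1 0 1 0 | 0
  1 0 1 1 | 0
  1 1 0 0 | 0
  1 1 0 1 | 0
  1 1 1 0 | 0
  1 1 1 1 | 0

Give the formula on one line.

  ~b = 1111000011110000
  (d | c) = 0111011101110111
  ((d | c) | b) = 0111111101111111
  ~c = 1100110011001100
  (((d | c) | b) & ~c) = 0100110001001100
  (b & (((d | c) | b) & ~c)) = 0000110000001100
  (~b | (b & (((d | c) | b) & ~c))) = 1111110011111100
  ~d = 1010101010101010
  (~d & b) = 0000101000001010
  ~a = 1111111100000000
  ((~d & b) & ~a) = 0000101000000000
  ((~b | (b & (((d | c) | b) & ~c))) & ((~d & b) & ~a)) = 0000100000000000

((~b | (b & (((d | c) | b) & ~c))) & ((~d & b) & ~a))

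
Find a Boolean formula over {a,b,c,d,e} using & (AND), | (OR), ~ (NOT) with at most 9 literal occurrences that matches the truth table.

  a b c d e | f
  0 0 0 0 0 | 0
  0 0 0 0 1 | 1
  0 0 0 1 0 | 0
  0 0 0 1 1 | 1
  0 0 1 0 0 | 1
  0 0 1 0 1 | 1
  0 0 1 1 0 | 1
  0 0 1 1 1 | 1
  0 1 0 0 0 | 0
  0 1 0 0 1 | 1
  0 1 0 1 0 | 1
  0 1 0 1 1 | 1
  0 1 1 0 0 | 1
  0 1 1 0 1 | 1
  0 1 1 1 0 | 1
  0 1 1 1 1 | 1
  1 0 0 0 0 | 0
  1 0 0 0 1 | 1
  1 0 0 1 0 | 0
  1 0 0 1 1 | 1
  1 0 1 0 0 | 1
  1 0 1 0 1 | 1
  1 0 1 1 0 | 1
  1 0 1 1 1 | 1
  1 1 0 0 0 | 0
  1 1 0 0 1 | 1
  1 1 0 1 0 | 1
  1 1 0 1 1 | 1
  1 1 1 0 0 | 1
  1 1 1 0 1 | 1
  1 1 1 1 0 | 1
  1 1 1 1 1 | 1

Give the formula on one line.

  (d & e) = 00010001000100010001000100010001
  (a & (d & e)) = 00000000000000000001000100010001
  (c | (a & (d & e))) = 00001111000011110001111100011111
  ~c = 11110000111100001111000011110000
  (b & d) = 00000000001100110000000000110011
  (~c & (b & d)) = 00000000001100000000000000110000
  ((~c & (b & d)) | e) = 01010101011101010101010101110101
  ((c | (a & (d & e))) | ((~c & (b & d)) | e)) = 01011111011111110101111101111111

((c | (a & (d & e))) | ((~c & (b & d)) | e))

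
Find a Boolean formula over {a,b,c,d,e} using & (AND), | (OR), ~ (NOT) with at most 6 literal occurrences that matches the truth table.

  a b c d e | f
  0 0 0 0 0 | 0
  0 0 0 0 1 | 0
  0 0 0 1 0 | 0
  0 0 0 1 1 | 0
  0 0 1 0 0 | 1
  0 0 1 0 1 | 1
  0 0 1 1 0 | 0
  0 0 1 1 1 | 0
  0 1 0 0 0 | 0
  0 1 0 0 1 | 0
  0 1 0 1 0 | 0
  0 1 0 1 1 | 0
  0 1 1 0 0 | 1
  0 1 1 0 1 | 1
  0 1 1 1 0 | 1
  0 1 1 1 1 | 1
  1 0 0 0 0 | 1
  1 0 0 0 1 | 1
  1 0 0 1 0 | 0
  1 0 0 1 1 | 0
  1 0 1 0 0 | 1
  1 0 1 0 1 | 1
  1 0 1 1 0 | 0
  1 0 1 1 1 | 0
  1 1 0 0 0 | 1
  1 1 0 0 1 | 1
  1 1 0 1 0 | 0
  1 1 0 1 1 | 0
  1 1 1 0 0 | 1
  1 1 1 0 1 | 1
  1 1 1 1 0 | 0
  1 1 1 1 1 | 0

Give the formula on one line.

  ~d = 11001100110011001100110011001100
  (~d & a) = 00000000000000001100110011001100
  ~a = 11111111111111110000000000000000
  (~a & b) = 00000000111111110000000000000000
  ((~a & b) | ~d) = 11001100111111111100110011001100
  (((~a & b) | ~d) & c) = 00001100000011110000110000001100
  ((~d & a) | (((~a & b) | ~d) & c)) = 00001100000011111100110011001100

((~d & a) | (((~a & b) | ~d) & c))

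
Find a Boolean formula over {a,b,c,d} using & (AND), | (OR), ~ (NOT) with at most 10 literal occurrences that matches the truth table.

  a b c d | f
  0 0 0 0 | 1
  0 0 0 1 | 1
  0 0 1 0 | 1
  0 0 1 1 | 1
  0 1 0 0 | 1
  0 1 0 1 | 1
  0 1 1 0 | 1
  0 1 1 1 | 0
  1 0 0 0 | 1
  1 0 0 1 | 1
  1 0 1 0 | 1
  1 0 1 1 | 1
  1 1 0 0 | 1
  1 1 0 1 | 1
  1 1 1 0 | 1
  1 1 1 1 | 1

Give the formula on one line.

((~d | (d & a)) | (((~a & ~c) & d) | ~b))

  ~d = 1010101010101010
  (d & a) = 0000000001010101
  (~d | (d & a)) = 1010101011111111
  ~a = 1111111100000000
  ~c = 1100110011001100
  (~a & ~c) = 1100110000000000
  ((~a & ~c) & d) = 0100010000000000
  ~b = 1111000011110000
  (((~a & ~c) & d) | ~b) = 1111010011110000
  ((~d | (d & a)) | (((~a & ~c) & d) | ~b)) = 1111111011111111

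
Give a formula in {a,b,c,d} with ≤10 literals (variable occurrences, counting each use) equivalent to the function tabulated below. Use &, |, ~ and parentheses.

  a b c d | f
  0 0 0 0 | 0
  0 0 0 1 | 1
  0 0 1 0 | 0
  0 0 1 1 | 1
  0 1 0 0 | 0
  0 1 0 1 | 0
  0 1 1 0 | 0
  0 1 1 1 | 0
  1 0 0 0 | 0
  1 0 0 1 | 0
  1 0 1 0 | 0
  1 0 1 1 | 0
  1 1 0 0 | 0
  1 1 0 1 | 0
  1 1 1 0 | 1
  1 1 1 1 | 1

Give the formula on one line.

  ~b = 1111000011110000
  ~a = 1111111100000000
  (~a & ~b) = 1111000000000000
  (b | (~a & ~b)) = 1111111100001111
  (~b & (b | (~a & ~b))) = 1111000000000000
  (a & c) = 0000000000110011
  (b & (a & c)) = 0000000000000011
  ((~b & (b | (~a & ~b))) | (b & (a & c))) = 1111000000000011
  (d | b) = 0101111101011111
  (((~b & (b | (~a & ~b))) | (b & (a & c))) & (d | b)) = 0101000000000011

(((~b & (b | (~a & ~b))) | (b & (a & c))) & (d | b))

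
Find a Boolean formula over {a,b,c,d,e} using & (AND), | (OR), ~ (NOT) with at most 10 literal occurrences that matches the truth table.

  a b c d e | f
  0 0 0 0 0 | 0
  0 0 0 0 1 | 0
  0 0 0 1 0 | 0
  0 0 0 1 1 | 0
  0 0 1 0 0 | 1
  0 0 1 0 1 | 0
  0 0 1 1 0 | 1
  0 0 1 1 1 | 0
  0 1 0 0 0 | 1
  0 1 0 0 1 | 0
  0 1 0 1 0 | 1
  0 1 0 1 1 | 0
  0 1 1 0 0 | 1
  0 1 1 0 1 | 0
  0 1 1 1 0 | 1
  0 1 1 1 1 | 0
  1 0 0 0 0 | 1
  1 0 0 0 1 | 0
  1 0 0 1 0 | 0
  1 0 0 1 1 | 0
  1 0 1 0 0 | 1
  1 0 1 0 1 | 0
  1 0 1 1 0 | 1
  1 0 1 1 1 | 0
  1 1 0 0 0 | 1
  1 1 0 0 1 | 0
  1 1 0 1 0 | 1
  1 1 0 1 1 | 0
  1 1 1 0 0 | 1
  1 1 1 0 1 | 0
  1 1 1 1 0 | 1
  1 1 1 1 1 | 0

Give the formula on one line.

  ~b = 11111111000000001111111100000000
  (~b & a) = 00000000000000001111111100000000
  ~d = 11001100110011001100110011001100
  (~d | e) = 11011101110111011101110111011101
  ((~b & a) & (~d | e)) = 00000000000000001101110100000000
  (c | b) = 00001111111111110000111111111111
  (((~b & a) & (~d | e)) | (c | b)) = 00001111111111111101111111111111
  ~e = 10101010101010101010101010101010
  ((((~b & a) & (~d | e)) | (c | b)) & ~e) = 00001010101010101000101010101010

((((~b & a) & (~d | e)) | (c | b)) & ~e)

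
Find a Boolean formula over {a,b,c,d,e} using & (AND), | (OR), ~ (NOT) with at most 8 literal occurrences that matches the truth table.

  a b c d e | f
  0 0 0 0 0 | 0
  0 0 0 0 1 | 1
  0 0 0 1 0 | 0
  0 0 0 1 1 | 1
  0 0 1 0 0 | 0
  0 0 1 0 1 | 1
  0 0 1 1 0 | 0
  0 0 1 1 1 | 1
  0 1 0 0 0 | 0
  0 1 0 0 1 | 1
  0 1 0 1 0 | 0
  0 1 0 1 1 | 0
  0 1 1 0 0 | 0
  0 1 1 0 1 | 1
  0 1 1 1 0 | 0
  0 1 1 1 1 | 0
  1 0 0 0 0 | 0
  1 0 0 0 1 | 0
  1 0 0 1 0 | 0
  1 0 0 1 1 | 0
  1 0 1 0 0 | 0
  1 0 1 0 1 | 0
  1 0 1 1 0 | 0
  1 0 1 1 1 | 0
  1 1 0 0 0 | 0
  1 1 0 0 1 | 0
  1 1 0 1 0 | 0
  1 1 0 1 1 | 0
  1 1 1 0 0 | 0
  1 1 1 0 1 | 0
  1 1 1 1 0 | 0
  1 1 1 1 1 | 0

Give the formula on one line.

((~a & e) & (((d & (b & a)) | ~b) | (~b | ~d)))

  ~a = 11111111111111110000000000000000
  (~a & e) = 01010101010101010000000000000000
  (b & a) = 00000000000000000000000011111111
  (d & (b & a)) = 00000000000000000000000000110011
  ~b = 11111111000000001111111100000000
  ((d & (b & a)) | ~b) = 11111111000000001111111100110011
  ~d = 11001100110011001100110011001100
  (~b | ~d) = 11111111110011001111111111001100
  (((d & (b & a)) | ~b) | (~b | ~d)) = 11111111110011001111111111111111
  ((~a & e) & (((d & (b & a)) | ~b) | (~b | ~d))) = 01010101010001000000000000000000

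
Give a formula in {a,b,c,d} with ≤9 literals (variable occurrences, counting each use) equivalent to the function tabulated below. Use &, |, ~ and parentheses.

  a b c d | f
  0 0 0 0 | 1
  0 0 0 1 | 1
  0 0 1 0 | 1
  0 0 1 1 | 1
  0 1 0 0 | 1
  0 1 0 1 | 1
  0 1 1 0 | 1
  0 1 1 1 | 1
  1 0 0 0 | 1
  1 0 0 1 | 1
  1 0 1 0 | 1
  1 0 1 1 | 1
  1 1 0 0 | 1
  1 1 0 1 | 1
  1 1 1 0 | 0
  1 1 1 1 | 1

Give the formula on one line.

  ~a = 1111111100000000
  (d | ~a) = 1111111101010101
  (b & (d | ~a)) = 0000111100000101
  ~b = 1111000011110000
  ~c = 1100110011001100
  (~b | ~c) = 1111110011111100
  (~a | (~b | ~c)) = 1111111111111100
  ((b & (d | ~a)) | (~a | (~b | ~c))) = 1111111111111101

((b & (d | ~a)) | (~a | (~b | ~c)))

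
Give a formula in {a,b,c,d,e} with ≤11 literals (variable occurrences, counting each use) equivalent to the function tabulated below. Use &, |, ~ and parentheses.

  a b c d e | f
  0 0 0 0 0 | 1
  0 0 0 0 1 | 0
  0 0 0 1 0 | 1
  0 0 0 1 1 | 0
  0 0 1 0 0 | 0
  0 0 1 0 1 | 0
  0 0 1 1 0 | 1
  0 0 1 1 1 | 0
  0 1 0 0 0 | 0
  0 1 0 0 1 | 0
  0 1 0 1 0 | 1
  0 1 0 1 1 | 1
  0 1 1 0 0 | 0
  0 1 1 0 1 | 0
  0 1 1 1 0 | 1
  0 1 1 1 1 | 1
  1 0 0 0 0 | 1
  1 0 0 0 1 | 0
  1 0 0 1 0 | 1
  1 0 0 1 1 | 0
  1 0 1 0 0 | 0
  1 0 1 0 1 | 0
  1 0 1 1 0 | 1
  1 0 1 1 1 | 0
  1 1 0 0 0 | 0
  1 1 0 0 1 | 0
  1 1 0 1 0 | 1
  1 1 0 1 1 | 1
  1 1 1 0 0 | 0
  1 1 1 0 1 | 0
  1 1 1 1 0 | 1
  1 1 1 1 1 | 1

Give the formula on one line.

  (b | a) = 00000000111111111111111111111111
  ~e = 10101010101010101010101010101010
  (b | ~e) = 10101010111111111010101011111111
  ((b | a) & (b | ~e)) = 00000000111111111010101011111111
  (((b | a) & (b | ~e)) | ~e) = 10101010111111111010101011111111
  ~c = 11110000111100001111000011110000
  ~b = 11111111000000001111111100000000
  (~c & ~b) = 11110000000000001111000000000000
  ((~c & ~b) | d) = 11110011001100111111001100110011
  ((((b | a) & (b | ~e)) | ~e) & ((~c & ~b) | d)) = 10100010001100111010001000110011

((((b | a) & (b | ~e)) | ~e) & ((~c & ~b) | d))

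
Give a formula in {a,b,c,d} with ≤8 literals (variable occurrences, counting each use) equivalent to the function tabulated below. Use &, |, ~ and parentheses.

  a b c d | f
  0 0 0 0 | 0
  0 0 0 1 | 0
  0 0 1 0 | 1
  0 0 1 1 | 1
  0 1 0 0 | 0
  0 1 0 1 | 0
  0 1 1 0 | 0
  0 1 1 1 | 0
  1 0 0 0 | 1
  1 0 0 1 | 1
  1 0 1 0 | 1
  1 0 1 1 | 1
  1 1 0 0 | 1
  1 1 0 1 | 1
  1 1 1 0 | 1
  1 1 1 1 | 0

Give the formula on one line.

  ~c = 1100110011001100
  (a & ~c) = 0000000011001100
  ~b = 1111000011110000
  (c & ~b) = 0011000000110000
  ~d = 1010101010101010
  (b & ~d) = 0000101000001010
  (c & a) = 0000000000110011
  ((b & ~d) & (c & a)) = 0000000000000010
  ((c & ~b) | ((b & ~d) & (c & a))) = 0011000000110010
  ((a & ~c) | ((c & ~b) | ((b & ~d) & (c & a)))) = 0011000011111110

((a & ~c) | ((c & ~b) | ((b & ~d) & (c & a))))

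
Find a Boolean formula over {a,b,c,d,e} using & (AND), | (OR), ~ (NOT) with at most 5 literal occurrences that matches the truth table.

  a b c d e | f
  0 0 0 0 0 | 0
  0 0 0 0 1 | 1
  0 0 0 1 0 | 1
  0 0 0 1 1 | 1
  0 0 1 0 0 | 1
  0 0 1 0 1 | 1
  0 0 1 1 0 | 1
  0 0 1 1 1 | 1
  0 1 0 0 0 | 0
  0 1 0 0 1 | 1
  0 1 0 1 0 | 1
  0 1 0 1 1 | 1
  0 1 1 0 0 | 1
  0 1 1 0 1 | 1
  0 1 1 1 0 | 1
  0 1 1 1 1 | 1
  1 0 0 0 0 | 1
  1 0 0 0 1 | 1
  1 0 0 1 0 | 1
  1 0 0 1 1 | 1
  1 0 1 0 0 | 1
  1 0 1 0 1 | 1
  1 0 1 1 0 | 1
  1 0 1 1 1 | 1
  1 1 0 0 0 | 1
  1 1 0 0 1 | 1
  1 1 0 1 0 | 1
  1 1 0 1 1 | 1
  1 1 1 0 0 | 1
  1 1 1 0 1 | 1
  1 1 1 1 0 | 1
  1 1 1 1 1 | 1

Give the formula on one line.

((((~a & c) | d) | a) | e)

  ~a = 11111111111111110000000000000000
  (~a & c) = 00001111000011110000000000000000
  ((~a & c) | d) = 00111111001111110011001100110011
  (((~a & c) | d) | a) = 00111111001111111111111111111111
  ((((~a & c) | d) | a) | e) = 01111111011111111111111111111111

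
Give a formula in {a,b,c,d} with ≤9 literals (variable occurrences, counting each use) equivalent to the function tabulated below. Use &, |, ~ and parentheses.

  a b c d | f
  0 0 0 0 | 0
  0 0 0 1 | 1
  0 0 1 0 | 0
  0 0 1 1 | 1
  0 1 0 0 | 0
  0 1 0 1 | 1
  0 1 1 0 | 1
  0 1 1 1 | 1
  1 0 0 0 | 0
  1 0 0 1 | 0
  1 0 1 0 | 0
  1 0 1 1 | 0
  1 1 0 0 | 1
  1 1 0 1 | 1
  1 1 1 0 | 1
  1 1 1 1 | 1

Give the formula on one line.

((((~a & d) | ((c & b) & ~d)) | a) & (b | ~a))

  ~a = 1111111100000000
  (~a & d) = 0101010100000000
  (c & b) = 0000001100000011
  ~d = 1010101010101010
  ((c & b) & ~d) = 0000001000000010
  ((~a & d) | ((c & b) & ~d)) = 0101011100000010
  (((~a & d) | ((c & b) & ~d)) | a) = 0101011111111111
  (b | ~a) = 1111111100001111
  ((((~a & d) | ((c & b) & ~d)) | a) & (b | ~a)) = 0101011100001111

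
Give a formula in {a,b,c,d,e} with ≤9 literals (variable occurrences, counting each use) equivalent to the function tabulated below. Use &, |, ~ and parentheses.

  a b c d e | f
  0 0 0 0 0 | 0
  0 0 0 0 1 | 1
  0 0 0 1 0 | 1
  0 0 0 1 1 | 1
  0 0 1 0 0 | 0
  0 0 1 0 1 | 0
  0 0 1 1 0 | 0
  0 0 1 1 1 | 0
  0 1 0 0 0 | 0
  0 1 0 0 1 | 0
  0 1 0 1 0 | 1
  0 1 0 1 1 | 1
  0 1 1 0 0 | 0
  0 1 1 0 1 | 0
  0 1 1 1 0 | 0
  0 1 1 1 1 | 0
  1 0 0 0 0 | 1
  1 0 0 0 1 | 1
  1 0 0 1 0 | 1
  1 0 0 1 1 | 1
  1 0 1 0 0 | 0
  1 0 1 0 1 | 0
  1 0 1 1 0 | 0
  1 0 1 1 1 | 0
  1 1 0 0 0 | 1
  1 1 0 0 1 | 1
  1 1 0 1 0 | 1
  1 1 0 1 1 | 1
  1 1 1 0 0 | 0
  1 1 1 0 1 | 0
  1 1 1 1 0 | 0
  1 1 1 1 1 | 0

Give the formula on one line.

(~c & ((a | d) | ((~c & e) & (~b | (a | c)))))

  ~c = 11110000111100001111000011110000
  (a | d) = 00110011001100111111111111111111
  (~c & e) = 01010000010100000101000001010000
  ~b = 11111111000000001111111100000000
  (a | c) = 00001111000011111111111111111111
  (~b | (a | c)) = 11111111000011111111111111111111
  ((~c & e) & (~b | (a | c))) = 01010000000000000101000001010000
  ((a | d) | ((~c & e) & (~b | (a | c)))) = 01110011001100111111111111111111
  (~c & ((a | d) | ((~c & e) & (~b | (a | c))))) = 01110000001100001111000011110000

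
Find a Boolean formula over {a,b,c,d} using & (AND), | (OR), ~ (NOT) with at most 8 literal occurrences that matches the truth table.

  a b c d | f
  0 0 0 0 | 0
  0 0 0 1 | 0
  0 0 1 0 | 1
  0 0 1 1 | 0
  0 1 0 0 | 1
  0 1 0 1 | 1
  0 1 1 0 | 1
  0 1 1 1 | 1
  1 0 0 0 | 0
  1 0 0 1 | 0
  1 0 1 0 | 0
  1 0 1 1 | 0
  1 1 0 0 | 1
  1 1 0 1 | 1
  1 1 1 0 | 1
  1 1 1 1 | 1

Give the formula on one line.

(((~a | b) & (b | c)) & (b | ~d))

  ~a = 1111111100000000
  (~a | b) = 1111111100001111
  (b | c) = 0011111100111111
  ((~a | b) & (b | c)) = 0011111100001111
  ~d = 1010101010101010
  (b | ~d) = 1010111110101111
  (((~a | b) & (b | c)) & (b | ~d)) = 0010111100001111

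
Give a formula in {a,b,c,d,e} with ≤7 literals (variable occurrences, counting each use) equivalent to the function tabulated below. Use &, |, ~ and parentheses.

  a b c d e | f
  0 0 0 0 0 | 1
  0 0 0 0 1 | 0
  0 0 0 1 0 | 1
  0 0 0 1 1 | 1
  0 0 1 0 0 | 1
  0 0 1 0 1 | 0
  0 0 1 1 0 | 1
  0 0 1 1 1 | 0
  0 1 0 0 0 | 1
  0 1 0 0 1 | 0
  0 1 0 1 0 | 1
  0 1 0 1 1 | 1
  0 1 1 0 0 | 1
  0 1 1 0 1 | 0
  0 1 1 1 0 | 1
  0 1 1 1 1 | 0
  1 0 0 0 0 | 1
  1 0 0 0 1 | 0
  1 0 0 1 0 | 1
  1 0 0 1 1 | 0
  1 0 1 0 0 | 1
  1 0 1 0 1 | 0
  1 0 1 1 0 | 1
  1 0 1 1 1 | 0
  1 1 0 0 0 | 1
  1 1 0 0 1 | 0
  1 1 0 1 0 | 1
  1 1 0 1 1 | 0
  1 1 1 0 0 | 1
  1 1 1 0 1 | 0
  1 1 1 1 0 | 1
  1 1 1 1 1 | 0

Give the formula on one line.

(~e | (((~a | ~b) & (d & ~c)) & ~a))

  ~e = 10101010101010101010101010101010
  ~a = 11111111111111110000000000000000
  ~b = 11111111000000001111111100000000
  (~a | ~b) = 11111111111111111111111100000000
  ~c = 11110000111100001111000011110000
  (d & ~c) = 00110000001100000011000000110000
  ((~a | ~b) & (d & ~c)) = 00110000001100000011000000000000
  (((~a | ~b) & (d & ~c)) & ~a) = 00110000001100000000000000000000
  (~e | (((~a | ~b) & (d & ~c)) & ~a)) = 10111010101110101010101010101010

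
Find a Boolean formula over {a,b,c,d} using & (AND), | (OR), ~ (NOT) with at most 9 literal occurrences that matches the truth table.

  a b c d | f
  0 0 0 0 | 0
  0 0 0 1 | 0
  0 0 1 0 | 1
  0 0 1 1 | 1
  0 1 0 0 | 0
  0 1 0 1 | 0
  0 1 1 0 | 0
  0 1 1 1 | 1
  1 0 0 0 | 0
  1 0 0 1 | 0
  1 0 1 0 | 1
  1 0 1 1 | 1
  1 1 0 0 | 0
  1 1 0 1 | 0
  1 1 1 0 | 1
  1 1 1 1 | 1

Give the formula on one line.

  (c & b) = 0000001100000011
  ((c & b) & a) = 0000000000000011
  (d | ((c & b) & a)) = 0101010101010111
  ~b = 1111000011110000
  ((d | ((c & b) & a)) | ~b) = 1111010111110111
  (((d | ((c & b) & a)) | ~b) & c) = 0011000100110011

(((d | ((c & b) & a)) | ~b) & c)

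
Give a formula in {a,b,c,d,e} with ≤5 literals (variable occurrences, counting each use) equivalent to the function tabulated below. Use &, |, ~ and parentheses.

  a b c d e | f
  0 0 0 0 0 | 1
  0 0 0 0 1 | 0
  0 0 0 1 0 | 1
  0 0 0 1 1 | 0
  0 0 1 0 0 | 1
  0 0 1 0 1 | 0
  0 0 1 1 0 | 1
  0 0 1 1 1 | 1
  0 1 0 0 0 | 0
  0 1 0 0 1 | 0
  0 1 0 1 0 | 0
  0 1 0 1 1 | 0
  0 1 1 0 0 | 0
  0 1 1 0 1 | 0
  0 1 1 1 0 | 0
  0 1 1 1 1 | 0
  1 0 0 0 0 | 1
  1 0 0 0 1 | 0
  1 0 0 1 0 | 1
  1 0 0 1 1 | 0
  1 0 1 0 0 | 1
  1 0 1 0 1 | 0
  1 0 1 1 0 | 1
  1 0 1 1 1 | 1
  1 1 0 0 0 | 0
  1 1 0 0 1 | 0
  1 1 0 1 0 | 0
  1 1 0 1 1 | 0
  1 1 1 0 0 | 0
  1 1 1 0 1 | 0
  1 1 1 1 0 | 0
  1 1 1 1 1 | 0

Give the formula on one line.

(~b & ((e & (d & c)) | ~e))

  ~b = 11111111000000001111111100000000
  (d & c) = 00000011000000110000001100000011
  (e & (d & c)) = 00000001000000010000000100000001
  ~e = 10101010101010101010101010101010
  ((e & (d & c)) | ~e) = 10101011101010111010101110101011
  (~b & ((e & (d & c)) | ~e)) = 10101011000000001010101100000000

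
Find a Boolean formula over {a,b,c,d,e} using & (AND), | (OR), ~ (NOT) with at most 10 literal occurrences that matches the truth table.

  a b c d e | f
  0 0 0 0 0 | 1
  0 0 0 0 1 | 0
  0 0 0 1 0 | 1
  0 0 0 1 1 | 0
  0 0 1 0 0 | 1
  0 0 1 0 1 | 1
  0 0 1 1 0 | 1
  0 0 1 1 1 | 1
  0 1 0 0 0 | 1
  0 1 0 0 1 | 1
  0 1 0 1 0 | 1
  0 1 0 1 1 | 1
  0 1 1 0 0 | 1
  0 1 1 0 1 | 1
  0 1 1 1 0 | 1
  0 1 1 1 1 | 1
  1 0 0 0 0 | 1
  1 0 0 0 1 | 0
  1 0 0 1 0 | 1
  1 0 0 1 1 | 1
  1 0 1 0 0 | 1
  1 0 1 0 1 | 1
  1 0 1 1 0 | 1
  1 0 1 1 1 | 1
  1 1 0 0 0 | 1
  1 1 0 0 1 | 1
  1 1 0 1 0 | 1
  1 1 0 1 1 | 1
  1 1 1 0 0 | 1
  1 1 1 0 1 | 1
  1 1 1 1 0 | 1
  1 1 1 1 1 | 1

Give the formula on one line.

  (d & a) = 00000000000000000011001100110011
  ~d = 11001100110011001100110011001100
  (e | ~d) = 11011101110111011101110111011101
  (c & (e | ~d)) = 00001101000011010000110100001101
  ~e = 10101010101010101010101010101010
  (b | ~e) = 10101010111111111010101011111111
  ((c & (e | ~d)) | (b | ~e)) = 10101111111111111010111111111111
  ((d & a) | ((c & (e | ~d)) | (b | ~e))) = 10101111111111111011111111111111

((d & a) | ((c & (e | ~d)) | (b | ~e)))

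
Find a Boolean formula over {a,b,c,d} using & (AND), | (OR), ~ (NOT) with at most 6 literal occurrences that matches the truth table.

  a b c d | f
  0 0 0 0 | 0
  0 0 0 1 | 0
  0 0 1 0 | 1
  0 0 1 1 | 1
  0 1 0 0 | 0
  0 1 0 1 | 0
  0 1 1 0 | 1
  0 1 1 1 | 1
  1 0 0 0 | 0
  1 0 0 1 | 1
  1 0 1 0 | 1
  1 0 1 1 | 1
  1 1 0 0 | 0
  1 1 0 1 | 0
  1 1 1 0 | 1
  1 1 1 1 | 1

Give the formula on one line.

  (a & d) = 0000000001010101
  ~b = 1111000011110000
  ((a & d) & ~b) = 0000000001010000
  (c | ((a & d) & ~b)) = 0011001101110011

(c | ((a & d) & ~b))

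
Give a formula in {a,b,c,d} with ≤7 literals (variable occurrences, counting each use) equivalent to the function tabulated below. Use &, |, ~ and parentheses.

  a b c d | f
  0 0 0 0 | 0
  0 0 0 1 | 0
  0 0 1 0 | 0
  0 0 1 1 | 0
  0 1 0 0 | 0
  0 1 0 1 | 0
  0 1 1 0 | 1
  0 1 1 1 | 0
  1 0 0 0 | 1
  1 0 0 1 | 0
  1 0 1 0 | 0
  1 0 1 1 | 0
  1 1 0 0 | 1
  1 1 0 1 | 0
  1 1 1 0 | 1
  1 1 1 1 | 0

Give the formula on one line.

(((~c | b) & ~d) & (~d & (c | a)))

  ~c = 1100110011001100
  (~c | b) = 1100111111001111
  ~d = 1010101010101010
  ((~c | b) & ~d) = 1000101010001010
  (c | a) = 0011001111111111
  (~d & (c | a)) = 0010001010101010
  (((~c | b) & ~d) & (~d & (c | a))) = 0000001010001010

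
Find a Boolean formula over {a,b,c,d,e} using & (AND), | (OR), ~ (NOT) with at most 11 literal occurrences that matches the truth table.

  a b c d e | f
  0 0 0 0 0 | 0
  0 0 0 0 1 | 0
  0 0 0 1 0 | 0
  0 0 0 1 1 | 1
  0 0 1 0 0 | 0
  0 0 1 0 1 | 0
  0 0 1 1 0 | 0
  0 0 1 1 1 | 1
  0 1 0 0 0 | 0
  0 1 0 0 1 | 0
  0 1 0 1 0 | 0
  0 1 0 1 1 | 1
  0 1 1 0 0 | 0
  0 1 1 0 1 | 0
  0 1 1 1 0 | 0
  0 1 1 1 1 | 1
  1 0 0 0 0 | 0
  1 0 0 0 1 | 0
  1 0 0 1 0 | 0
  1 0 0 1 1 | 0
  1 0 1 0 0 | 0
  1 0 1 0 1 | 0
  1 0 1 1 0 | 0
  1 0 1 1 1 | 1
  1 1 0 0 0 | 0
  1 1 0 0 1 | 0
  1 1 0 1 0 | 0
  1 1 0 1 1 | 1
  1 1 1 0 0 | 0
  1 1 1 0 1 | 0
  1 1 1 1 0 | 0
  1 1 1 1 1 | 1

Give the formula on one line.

  (e & d) = 00010001000100010001000100010001
  (e & c) = 00000101000001010000010100000101
  ((e & d) | (e & c)) = 00010101000101010001010100010101
  (((e & d) | (e & c)) & d) = 00010001000100010001000100010001
  ~a = 11111111111111110000000000000000
  (c | b) = 00001111111111110000111111111111
  (~a | (c | b)) = 11111111111111110000111111111111
  ((((e & d) | (e & c)) & d) & (~a | (c | b))) = 00010001000100010000000100010001

((((e & d) | (e & c)) & d) & (~a | (c | b)))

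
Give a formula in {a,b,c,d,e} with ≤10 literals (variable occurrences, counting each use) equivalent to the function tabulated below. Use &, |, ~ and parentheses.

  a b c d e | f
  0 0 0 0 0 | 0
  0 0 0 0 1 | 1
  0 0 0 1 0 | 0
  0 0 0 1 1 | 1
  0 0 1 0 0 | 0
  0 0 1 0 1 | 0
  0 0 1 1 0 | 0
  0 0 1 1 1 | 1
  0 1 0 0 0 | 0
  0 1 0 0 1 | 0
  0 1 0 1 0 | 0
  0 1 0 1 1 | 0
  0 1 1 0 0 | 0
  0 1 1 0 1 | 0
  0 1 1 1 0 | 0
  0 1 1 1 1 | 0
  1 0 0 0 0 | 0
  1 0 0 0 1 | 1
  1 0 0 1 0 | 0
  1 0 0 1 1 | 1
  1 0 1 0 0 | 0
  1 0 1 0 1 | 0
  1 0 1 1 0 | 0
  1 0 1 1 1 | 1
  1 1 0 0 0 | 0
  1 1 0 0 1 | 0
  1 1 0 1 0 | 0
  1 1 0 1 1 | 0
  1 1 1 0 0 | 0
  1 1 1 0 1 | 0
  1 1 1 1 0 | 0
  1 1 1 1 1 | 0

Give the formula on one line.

(e & ((~b & (~e & ~d)) | ((~c | d) & (~e | ~b))))

  ~b = 11111111000000001111111100000000
  ~e = 10101010101010101010101010101010
  ~d = 11001100110011001100110011001100
  (~e & ~d) = 10001000100010001000100010001000
  (~b & (~e & ~d)) = 10001000000000001000100000000000
  ~c = 11110000111100001111000011110000
  (~c | d) = 11110011111100111111001111110011
  (~e | ~b) = 11111111101010101111111110101010
  ((~c | d) & (~e | ~b)) = 11110011101000101111001110100010
  ((~b & (~e & ~d)) | ((~c | d) & (~e | ~b))) = 11111011101000101111101110100010
  (e & ((~b & (~e & ~d)) | ((~c | d) & (~e | ~b)))) = 01010001000000000101000100000000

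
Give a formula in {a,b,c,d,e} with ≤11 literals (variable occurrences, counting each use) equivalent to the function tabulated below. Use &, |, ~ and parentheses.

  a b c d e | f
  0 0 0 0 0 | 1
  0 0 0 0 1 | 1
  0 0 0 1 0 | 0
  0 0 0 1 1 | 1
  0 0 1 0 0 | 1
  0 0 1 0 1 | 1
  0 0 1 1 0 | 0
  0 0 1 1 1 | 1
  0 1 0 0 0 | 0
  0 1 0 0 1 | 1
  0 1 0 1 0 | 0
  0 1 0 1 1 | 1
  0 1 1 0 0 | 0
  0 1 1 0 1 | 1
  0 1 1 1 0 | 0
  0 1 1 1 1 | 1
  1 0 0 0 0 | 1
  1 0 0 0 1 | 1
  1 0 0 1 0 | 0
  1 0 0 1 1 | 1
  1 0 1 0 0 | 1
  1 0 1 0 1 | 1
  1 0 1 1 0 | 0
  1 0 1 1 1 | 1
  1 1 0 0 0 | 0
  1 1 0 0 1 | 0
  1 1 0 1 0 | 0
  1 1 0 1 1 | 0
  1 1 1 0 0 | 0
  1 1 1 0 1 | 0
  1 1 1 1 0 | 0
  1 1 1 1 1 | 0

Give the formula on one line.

((~b | e) & (((b & ~a) | ~b) & ((c & b) | (e | ~d))))

  ~b = 11111111000000001111111100000000
  (~b | e) = 11111111010101011111111101010101
  ~a = 11111111111111110000000000000000
  (b & ~a) = 00000000111111110000000000000000
  ((b & ~a) | ~b) = 11111111111111111111111100000000
  (c & b) = 00000000000011110000000000001111
  ~d = 11001100110011001100110011001100
  (e | ~d) = 11011101110111011101110111011101
  ((c & b) | (e | ~d)) = 11011101110111111101110111011111
  (((b & ~a) | ~b) & ((c & b) | (e | ~d))) = 11011101110111111101110100000000
  ((~b | e) & (((b & ~a) | ~b) & ((c & b) | (e | ~d)))) = 11011101010101011101110100000000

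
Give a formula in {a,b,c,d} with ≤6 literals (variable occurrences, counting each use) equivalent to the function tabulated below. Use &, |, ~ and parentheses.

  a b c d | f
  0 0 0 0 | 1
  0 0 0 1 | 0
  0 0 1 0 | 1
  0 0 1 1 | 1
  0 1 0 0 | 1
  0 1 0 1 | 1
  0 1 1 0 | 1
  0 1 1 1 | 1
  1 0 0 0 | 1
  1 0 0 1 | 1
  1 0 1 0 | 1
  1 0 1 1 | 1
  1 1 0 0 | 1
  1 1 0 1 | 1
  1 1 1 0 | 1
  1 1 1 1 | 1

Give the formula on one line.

((~d | c) | (a | b))

  ~d = 1010101010101010
  (~d | c) = 1011101110111011
  (a | b) = 0000111111111111
  ((~d | c) | (a | b)) = 1011111111111111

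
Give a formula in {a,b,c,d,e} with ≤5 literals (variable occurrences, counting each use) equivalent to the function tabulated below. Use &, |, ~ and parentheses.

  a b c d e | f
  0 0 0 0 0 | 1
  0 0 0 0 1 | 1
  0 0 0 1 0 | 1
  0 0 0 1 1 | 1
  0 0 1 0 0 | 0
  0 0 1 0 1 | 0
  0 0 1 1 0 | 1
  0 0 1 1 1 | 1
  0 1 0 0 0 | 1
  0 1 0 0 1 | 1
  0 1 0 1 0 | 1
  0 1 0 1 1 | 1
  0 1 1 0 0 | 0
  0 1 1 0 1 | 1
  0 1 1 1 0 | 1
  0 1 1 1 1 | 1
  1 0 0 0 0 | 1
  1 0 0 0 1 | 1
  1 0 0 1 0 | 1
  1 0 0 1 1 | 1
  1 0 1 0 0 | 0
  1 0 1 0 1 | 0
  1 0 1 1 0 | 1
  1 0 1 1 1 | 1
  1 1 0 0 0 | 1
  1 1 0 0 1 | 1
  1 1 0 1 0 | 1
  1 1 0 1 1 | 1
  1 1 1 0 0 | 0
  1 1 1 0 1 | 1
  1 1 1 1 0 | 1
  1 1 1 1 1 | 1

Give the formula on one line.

((b & e) | (~c | d))

  (b & e) = 00000000010101010000000001010101
  ~c = 11110000111100001111000011110000
  (~c | d) = 11110011111100111111001111110011
  ((b & e) | (~c | d)) = 11110011111101111111001111110111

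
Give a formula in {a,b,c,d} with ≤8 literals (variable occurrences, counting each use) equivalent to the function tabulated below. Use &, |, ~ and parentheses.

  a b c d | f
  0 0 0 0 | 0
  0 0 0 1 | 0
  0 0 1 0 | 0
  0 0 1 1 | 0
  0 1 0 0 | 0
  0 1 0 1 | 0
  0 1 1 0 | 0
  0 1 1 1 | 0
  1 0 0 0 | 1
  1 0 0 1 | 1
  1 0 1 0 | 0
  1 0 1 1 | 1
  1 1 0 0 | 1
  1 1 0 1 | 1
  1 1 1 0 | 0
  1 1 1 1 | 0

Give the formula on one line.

(a & ((~b & d) | (a & ~c)))

  ~b = 1111000011110000
  (~b & d) = 0101000001010000
  ~c = 1100110011001100
  (a & ~c) = 0000000011001100
  ((~b & d) | (a & ~c)) = 0101000011011100
  (a & ((~b & d) | (a & ~c))) = 0000000011011100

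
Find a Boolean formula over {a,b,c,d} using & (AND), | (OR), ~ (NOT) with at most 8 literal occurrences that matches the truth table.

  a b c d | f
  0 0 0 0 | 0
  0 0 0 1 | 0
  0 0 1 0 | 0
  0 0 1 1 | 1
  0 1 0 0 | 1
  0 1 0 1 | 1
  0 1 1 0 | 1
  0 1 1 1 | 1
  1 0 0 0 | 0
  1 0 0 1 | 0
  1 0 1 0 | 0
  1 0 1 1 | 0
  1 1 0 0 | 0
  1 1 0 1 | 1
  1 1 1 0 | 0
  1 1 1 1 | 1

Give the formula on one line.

  ~a = 1111111100000000
  (~a | d) = 1111111101010101
  ((~a | d) & b) = 0000111100000101
  ~b = 1111000011110000
  (~b & ~a) = 1111000000000000
  (c & (~b & ~a)) = 0011000000000000
  (d & (c & (~b & ~a))) = 0001000000000000
  (((~a | d) & b) | (d & (c & (~b & ~a)))) = 0001111100000101

(((~a | d) & b) | (d & (c & (~b & ~a))))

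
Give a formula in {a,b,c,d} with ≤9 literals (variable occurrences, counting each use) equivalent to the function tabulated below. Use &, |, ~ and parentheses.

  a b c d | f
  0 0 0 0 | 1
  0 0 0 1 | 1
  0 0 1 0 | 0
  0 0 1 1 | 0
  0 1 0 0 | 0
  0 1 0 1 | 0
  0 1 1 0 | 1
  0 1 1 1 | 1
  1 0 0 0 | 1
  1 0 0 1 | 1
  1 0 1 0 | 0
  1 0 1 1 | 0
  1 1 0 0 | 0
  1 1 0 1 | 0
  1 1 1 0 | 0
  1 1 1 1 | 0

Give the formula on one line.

((((d | (b | a)) & ~a) & (c & (b | ~d))) | (~c & ~b))

  (b | a) = 0000111111111111
  (d | (b | a)) = 0101111111111111
  ~a = 1111111100000000
  ((d | (b | a)) & ~a) = 0101111100000000
  ~d = 1010101010101010
  (b | ~d) = 1010111110101111
  (c & (b | ~d)) = 0010001100100011
  (((d | (b | a)) & ~a) & (c & (b | ~d))) = 0000001100000000
  ~c = 1100110011001100
  ~b = 1111000011110000
  (~c & ~b) = 1100000011000000
  ((((d | (b | a)) & ~a) & (c & (b | ~d))) | (~c & ~b)) = 1100001111000000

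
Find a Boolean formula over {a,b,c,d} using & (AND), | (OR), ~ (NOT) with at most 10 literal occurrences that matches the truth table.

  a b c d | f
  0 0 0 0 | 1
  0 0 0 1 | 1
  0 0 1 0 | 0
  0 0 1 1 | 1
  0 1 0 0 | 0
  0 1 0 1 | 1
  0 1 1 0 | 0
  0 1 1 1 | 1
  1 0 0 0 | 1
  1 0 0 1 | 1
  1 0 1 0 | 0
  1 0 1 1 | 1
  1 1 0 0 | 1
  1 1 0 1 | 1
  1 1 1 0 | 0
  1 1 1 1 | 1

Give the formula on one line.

((~c | (d | (~c & a))) & ((c | (~b | d)) | (a & ~d)))

  ~c = 1100110011001100
  (~c & a) = 0000000011001100
  (d | (~c & a)) = 0101010111011101
  (~c | (d | (~c & a))) = 1101110111011101
  ~b = 1111000011110000
  (~b | d) = 1111010111110101
  (c | (~b | d)) = 1111011111110111
  ~d = 1010101010101010
  (a & ~d) = 0000000010101010
  ((c | (~b | d)) | (a & ~d)) = 1111011111111111
  ((~c | (d | (~c & a))) & ((c | (~b | d)) | (a & ~d))) = 1101010111011101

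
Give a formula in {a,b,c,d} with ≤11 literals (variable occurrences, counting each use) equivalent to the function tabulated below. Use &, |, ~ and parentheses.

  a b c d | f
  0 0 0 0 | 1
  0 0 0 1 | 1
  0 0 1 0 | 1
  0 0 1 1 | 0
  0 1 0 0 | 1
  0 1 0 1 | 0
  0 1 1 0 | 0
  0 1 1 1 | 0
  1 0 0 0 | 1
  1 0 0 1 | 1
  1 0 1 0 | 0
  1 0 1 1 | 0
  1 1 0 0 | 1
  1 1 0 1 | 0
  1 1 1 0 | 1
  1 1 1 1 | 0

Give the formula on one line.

(((((~b | a) & (~a | b)) & ~d) | ~c) & (~d | ~b))

  ~b = 1111000011110000
  (~b | a) = 1111000011111111
  ~a = 1111111100000000
  (~a | b) = 1111111100001111
  ((~b | a) & (~a | b)) = 1111000000001111
  ~d = 1010101010101010
  (((~b | a) & (~a | b)) & ~d) = 1010000000001010
  ~c = 1100110011001100
  ((((~b | a) & (~a | b)) & ~d) | ~c) = 1110110011001110
  (~d | ~b) = 1111101011111010
  (((((~b | a) & (~a | b)) & ~d) | ~c) & (~d | ~b)) = 1110100011001010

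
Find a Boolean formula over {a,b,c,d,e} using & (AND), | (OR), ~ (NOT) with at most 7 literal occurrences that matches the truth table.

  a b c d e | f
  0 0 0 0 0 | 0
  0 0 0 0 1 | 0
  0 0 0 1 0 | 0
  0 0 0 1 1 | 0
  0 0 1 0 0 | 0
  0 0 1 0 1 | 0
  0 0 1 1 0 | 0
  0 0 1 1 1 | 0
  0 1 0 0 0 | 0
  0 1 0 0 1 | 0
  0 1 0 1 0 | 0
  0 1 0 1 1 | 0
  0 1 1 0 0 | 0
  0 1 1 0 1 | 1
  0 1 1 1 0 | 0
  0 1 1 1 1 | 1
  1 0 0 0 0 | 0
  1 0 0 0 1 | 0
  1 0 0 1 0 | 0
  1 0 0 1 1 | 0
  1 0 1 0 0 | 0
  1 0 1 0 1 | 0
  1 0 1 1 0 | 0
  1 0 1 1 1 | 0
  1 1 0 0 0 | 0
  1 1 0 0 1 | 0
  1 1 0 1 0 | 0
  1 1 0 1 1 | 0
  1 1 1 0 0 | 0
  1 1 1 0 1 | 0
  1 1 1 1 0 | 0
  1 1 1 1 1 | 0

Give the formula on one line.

  (a | b) = 00000000111111111111111111111111
  ~c = 11110000111100001111000011110000
  (~c | e) = 11110101111101011111010111110101
  ((a | b) & (~c | e)) = 00000000111101011111010111110101
  ~a = 11111111111111110000000000000000
  (e & ~a) = 01010101010101010000000000000000
  (c & (e & ~a)) = 00000101000001010000000000000000
  (((a | b) & (~c | e)) & (c & (e & ~a))) = 00000000000001010000000000000000

(((a | b) & (~c | e)) & (c & (e & ~a)))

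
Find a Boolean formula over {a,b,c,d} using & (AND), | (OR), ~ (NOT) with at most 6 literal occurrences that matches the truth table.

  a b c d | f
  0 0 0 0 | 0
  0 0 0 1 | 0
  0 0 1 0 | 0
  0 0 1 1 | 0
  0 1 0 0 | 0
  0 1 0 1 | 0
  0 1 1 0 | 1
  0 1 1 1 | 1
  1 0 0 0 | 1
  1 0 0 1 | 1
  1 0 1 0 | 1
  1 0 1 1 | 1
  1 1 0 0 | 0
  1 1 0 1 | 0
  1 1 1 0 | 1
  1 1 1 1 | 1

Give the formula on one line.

  ~b = 1111000011110000
  (~b | c) = 1111001111110011
  (a | b) = 0000111111111111
  ((~b | c) & (a | b)) = 0000001111110011

((~b | c) & (a | b))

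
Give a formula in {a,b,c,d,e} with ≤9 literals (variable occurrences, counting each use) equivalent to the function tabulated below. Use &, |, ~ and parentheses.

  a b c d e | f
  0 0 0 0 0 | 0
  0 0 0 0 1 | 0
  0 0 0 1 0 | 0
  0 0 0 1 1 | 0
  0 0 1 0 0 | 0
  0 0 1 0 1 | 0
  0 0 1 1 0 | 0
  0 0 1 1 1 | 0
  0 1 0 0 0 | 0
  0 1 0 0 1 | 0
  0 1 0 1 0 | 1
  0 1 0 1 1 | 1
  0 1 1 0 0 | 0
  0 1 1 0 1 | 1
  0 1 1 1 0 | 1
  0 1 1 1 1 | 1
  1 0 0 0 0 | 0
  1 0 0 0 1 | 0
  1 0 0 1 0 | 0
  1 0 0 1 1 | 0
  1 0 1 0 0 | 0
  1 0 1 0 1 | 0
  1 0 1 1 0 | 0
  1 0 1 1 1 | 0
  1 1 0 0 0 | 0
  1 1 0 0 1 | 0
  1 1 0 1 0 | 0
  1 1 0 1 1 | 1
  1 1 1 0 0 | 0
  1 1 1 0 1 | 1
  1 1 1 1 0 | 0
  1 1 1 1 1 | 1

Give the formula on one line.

(((e & (d | c)) | (~a & d)) & b)

  (d | c) = 00111111001111110011111100111111
  (e & (d | c)) = 00010101000101010001010100010101
  ~a = 11111111111111110000000000000000
  (~a & d) = 00110011001100110000000000000000
  ((e & (d | c)) | (~a & d)) = 00110111001101110001010100010101
  (((e & (d | c)) | (~a & d)) & b) = 00000000001101110000000000010101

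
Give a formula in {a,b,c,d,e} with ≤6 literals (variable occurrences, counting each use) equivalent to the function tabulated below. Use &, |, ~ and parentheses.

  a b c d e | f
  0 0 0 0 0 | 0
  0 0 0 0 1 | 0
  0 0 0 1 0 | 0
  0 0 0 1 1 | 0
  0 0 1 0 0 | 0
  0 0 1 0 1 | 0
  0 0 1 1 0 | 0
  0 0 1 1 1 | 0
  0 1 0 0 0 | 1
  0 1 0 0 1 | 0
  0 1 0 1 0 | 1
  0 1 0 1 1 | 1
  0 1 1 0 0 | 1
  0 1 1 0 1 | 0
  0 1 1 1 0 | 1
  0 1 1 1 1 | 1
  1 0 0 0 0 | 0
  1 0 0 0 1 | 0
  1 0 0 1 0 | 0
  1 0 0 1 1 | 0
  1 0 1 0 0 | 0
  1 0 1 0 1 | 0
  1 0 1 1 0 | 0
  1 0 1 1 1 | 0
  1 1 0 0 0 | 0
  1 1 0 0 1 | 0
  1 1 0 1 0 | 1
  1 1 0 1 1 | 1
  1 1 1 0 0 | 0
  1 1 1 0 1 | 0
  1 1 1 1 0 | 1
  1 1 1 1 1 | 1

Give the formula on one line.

  (b & d) = 00000000001100110000000000110011
  ~a = 11111111111111110000000000000000
  (b & ~a) = 00000000111111110000000000000000
  ~d = 11001100110011001100110011001100
  ((b & ~a) & ~d) = 00000000110011000000000000000000
  ~e = 10101010101010101010101010101010
  (((b & ~a) & ~d) & ~e) = 00000000100010000000000000000000
  ((b & d) | (((b & ~a) & ~d) & ~e)) = 00000000101110110000000000110011

((b & d) | (((b & ~a) & ~d) & ~e))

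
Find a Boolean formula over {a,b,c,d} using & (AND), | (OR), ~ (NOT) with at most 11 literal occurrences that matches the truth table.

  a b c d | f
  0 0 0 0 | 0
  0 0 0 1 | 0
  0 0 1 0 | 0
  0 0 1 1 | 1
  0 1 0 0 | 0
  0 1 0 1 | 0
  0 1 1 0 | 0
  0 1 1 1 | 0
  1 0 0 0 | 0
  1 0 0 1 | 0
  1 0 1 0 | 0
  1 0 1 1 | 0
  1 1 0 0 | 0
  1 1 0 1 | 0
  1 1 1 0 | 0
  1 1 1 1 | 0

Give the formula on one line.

((~a & ~b) & ((a | c) & ((c & d) | (~c & (~d | b)))))

  ~a = 1111111100000000
  ~b = 1111000011110000
  (~a & ~b) = 1111000000000000
  (a | c) = 0011001111111111
  (c & d) = 0001000100010001
  ~c = 1100110011001100
  ~d = 1010101010101010
  (~d | b) = 1010111110101111
  (~c & (~d | b)) = 1000110010001100
  ((c & d) | (~c & (~d | b))) = 1001110110011101
  ((a | c) & ((c & d) | (~c & (~d | b)))) = 0001000110011101
  ((~a & ~b) & ((a | c) & ((c & d) | (~c & (~d | b))))) = 0001000000000000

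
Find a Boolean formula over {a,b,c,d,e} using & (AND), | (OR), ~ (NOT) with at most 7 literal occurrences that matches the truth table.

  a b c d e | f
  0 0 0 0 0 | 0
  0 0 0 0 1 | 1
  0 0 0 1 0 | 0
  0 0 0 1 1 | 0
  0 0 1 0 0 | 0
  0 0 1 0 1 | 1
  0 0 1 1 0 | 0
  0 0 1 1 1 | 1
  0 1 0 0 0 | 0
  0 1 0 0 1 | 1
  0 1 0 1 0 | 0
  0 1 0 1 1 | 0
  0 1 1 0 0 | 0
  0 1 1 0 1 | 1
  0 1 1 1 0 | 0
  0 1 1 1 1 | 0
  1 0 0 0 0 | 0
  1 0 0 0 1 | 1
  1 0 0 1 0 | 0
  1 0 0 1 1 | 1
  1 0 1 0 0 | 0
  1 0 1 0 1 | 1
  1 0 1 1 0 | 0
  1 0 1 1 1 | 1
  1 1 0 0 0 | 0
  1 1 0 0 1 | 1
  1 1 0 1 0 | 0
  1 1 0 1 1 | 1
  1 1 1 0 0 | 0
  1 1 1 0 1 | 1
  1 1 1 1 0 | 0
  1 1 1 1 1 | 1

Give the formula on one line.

(e & ((~d & (e | ~b)) | (a | (c & ~b))))

  ~d = 11001100110011001100110011001100
  ~b = 11111111000000001111111100000000
  (e | ~b) = 11111111010101011111111101010101
  (~d & (e | ~b)) = 11001100010001001100110001000100
  (c & ~b) = 00001111000000000000111100000000
  (a | (c & ~b)) = 00001111000000001111111111111111
  ((~d & (e | ~b)) | (a | (c & ~b))) = 11001111010001001111111111111111
  (e & ((~d & (e | ~b)) | (a | (c & ~b)))) = 01000101010001000101010101010101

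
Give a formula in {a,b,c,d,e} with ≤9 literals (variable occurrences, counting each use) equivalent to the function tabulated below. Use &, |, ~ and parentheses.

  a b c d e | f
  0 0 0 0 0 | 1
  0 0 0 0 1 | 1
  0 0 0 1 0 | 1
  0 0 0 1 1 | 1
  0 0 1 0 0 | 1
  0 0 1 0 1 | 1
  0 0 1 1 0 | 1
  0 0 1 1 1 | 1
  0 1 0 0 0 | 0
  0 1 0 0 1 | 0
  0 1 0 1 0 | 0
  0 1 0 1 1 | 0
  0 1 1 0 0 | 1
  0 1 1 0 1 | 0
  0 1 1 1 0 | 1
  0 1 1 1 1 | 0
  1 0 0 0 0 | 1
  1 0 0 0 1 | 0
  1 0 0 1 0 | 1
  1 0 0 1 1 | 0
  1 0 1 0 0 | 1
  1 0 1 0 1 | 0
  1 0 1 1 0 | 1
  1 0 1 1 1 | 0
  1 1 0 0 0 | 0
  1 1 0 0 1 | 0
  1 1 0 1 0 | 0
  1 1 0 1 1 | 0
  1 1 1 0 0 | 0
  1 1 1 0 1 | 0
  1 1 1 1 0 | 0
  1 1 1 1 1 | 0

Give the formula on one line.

  ~a = 11111111111111110000000000000000
  ~e = 10101010101010101010101010101010
  ~b = 11111111000000001111111100000000
  (~e & ~b) = 10101010000000001010101000000000
  (~a | (~e & ~b)) = 11111111111111111010101000000000
  (a | ~e) = 10101010101010101111111111111111
  (c & (a | ~e)) = 00001010000010100000111100001111
  (~b | a) = 11111111000000001111111111111111
  ((c & (a | ~e)) | (~b | a)) = 11111111000010101111111111111111
  ((~a | (~e & ~b)) & ((c & (a | ~e)) | (~b | a))) = 11111111000010101010101000000000

((~a | (~e & ~b)) & ((c & (a | ~e)) | (~b | a)))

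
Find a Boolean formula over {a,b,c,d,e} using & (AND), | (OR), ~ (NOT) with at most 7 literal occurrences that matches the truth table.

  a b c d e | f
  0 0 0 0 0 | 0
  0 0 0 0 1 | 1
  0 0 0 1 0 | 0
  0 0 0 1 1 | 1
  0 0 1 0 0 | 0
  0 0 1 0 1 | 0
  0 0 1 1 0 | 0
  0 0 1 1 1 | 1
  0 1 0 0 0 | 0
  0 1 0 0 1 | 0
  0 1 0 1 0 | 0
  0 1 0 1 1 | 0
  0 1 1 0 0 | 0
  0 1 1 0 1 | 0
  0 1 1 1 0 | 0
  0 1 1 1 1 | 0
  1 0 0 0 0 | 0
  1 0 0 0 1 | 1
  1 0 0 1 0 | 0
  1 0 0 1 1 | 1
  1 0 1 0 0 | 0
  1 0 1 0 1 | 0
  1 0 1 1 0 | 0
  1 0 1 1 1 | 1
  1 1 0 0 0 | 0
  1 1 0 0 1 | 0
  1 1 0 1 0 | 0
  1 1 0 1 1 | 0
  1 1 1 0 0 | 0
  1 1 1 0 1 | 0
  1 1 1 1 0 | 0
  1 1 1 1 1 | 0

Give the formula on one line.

((d | (~d & ~c)) & (e & ~b))

  ~d = 11001100110011001100110011001100
  ~c = 11110000111100001111000011110000
  (~d & ~c) = 11000000110000001100000011000000
  (d | (~d & ~c)) = 11110011111100111111001111110011
  ~b = 11111111000000001111111100000000
  (e & ~b) = 01010101000000000101010100000000
  ((d | (~d & ~c)) & (e & ~b)) = 01010001000000000101000100000000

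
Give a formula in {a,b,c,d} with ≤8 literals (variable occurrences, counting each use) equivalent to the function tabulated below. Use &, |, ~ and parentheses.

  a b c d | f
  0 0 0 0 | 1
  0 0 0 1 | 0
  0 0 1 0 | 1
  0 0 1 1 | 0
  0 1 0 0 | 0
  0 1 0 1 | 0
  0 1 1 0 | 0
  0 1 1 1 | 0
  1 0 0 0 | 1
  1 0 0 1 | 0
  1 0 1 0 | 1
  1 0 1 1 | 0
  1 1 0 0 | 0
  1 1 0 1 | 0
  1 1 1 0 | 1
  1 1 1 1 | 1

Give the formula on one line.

  (a & c) = 0000000000110011
  ((a & c) & b) = 0000000000000011
  ~a = 1111111100000000
  ~d = 1010101010101010
  (~a | ~d) = 1111111110101010
  ~b = 1111000011110000
  ((~a | ~d) & ~b) = 1111000010100000
  (((a & c) & b) | ((~a | ~d) & ~b)) = 1111000010100011
  (a | ~d) = 1010101011111111
  ((((a & c) & b) | ((~a | ~d) & ~b)) & (a | ~d)) = 1010000010100011

((((a & c) & b) | ((~a | ~d) & ~b)) & (a | ~d))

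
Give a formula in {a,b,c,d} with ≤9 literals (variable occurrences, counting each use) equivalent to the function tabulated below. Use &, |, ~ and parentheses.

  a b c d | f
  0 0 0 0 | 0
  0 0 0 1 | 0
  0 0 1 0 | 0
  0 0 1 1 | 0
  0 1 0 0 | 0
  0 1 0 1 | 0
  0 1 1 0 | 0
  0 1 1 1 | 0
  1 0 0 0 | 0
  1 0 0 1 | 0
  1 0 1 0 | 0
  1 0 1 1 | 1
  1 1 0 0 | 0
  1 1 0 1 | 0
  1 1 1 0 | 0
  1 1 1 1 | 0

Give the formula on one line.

(((a | ((~c & d) & b)) & c) & (d & ~b))

  ~c = 1100110011001100
  (~c & d) = 0100010001000100
  ((~c & d) & b) = 0000010000000100
  (a | ((~c & d) & b)) = 0000010011111111
  ((a | ((~c & d) & b)) & c) = 0000000000110011
  ~b = 1111000011110000
  (d & ~b) = 0101000001010000
  (((a | ((~c & d) & b)) & c) & (d & ~b)) = 0000000000010000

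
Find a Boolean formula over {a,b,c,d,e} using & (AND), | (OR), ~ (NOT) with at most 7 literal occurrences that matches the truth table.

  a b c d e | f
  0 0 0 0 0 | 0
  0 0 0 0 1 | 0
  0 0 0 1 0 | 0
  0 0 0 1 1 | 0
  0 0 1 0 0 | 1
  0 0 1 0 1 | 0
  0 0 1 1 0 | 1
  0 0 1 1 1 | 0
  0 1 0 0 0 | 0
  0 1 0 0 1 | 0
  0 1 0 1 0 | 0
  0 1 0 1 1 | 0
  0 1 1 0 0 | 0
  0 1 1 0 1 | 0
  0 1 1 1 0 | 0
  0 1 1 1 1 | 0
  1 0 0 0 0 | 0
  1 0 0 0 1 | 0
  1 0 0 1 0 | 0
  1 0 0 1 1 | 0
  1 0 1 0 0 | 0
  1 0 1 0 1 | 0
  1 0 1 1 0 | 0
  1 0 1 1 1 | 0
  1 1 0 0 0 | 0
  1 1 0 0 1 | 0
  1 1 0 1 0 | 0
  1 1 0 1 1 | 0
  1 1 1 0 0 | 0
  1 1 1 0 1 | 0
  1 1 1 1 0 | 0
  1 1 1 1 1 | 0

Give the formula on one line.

  ~e = 10101010101010101010101010101010
  ~b = 11111111000000001111111100000000
  (~e & ~b) = 10101010000000001010101000000000
  ~a = 11111111111111110000000000000000
  (~a & c) = 00001111000011110000000000000000
  ((~e & ~b) & (~a & c)) = 00001010000000000000000000000000

((~e & ~b) & (~a & c))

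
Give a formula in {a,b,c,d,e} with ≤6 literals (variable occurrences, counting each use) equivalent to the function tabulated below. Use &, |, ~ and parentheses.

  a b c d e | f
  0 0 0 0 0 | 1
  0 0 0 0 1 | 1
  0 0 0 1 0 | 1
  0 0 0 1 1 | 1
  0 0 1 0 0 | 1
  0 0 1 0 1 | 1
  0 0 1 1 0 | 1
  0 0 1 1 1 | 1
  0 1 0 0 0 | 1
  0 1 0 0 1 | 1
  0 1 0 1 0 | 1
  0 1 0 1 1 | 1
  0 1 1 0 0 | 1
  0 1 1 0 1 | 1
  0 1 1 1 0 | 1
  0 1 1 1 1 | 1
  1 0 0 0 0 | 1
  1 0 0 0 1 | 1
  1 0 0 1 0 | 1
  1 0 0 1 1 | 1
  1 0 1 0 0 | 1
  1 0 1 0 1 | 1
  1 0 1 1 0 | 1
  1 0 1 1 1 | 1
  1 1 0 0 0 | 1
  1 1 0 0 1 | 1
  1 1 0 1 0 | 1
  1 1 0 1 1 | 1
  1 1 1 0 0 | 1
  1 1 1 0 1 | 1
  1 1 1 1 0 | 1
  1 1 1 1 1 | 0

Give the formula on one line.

(((~c | ~e) | (c & ~d)) | (~a | ~b))

  ~c = 11110000111100001111000011110000
  ~e = 10101010101010101010101010101010
  (~c | ~e) = 11111010111110101111101011111010
  ~d = 11001100110011001100110011001100
  (c & ~d) = 00001100000011000000110000001100
  ((~c | ~e) | (c & ~d)) = 11111110111111101111111011111110
  ~a = 11111111111111110000000000000000
  ~b = 11111111000000001111111100000000
  (~a | ~b) = 11111111111111111111111100000000
  (((~c | ~e) | (c & ~d)) | (~a | ~b)) = 11111111111111111111111111111110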